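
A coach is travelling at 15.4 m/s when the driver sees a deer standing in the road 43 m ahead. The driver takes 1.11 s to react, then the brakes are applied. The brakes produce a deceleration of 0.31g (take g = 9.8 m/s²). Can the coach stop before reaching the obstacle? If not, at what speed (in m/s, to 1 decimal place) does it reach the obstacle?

No — it strikes the obstacle at 8.9 m/s

a = 0.31 × 9.8 = 3.038 m/s².
Reaction distance = 15.4000 × 1.11 = 17.094 m.
Braking distance needed to stop: v²/(2a) = 237.160 / 6.076 = 39.032 m, so total needed = 17.094 + 39.032 = 56.126 m > 43 m — it cannot stop.
Distance remaining when braking begins: 43 − 17.094 = 25.906 m.
v² = v₀² − 2a·d = 237.160 − 2 × 3.038 × 25.906 = 79.755 m²/s².
v = √79.755 = 8.931 m/s.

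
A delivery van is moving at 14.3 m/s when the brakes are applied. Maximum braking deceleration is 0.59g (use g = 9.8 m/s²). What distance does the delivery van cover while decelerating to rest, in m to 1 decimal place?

a = 0.59 × 9.8 = 5.782 m/s².
Braking distance = v²/(2a) = 14.3000² / (2 × 5.782) = 204.490 / 11.564 = 17.683 m.

Braking distance ≈ 17.7 m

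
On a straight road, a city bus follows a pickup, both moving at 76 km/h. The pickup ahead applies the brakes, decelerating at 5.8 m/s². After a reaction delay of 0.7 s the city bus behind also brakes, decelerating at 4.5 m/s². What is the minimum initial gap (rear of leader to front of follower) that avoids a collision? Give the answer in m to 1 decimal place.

76 km/h ÷ 3.6 = 21.1111 m/s.
Leader travels v²/(2a_L) = 445.679 / 11.600 = 38.421 m before stopping.
Follower covers v·t_r = 21.1111 × 0.7 = 14.778 m while reacting, then v²/(2a_F) = 445.679 / 9.000 = 49.520 m while braking, for a total of 14.778 + 49.520 = 64.298 m.
Since a_F ≤ a_L and the follower starts braking later, the follower is never slower than the leader, so the closest approach is when both have stopped.
Minimum gap = 64.298 − 38.421 = 25.877 m.

Minimum gap ≈ 25.9 m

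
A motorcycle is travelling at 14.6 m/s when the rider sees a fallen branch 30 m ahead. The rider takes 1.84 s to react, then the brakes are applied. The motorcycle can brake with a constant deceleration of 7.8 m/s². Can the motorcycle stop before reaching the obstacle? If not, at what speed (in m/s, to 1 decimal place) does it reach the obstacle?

No — it strikes the obstacle at 12.8 m/s

Reaction distance = 14.6000 × 1.84 = 26.864 m.
Braking distance needed to stop: v²/(2a) = 213.160 / 15.600 = 13.664 m, so total needed = 26.864 + 13.664 = 40.528 m > 30 m — it cannot stop.
Distance remaining when braking begins: 30 − 26.864 = 3.136 m.
v² = v₀² − 2a·d = 213.160 − 2 × 7.800 × 3.136 = 164.238 m²/s².
v = √164.238 = 12.816 m/s.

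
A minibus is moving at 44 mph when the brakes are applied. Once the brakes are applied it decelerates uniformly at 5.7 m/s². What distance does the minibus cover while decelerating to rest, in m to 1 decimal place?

Braking distance ≈ 33.9 m

44 mph × 0.44704 = 19.6698 m/s.
Braking distance = v²/(2a) = 19.6698² / (2 × 5.700) = 386.901 / 11.400 = 33.939 m.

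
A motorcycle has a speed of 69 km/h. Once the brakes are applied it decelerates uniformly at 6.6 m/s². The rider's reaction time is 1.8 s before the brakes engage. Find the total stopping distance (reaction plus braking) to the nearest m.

69 km/h ÷ 3.6 = 19.1667 m/s.
Reaction distance = v·t_r = 19.1667 × 1.8 = 34.500 m.
Braking distance = v²/(2a) = 19.1667² / (2 × 6.600) = 367.362 / 13.200 = 27.830 m.
Total = 34.500 + 27.830 = 62.330 m.

Total stopping distance ≈ 62 m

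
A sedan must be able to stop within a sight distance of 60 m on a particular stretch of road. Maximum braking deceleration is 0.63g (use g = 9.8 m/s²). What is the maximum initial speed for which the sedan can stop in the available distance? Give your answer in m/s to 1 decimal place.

a = 0.63 × 9.8 = 6.174 m/s².
v²/(2a) = d ⇒ v = √(2 × 6.174 × 60) = √740.88 = 27.2191 m/s.

Maximum speed ≈ 27.2 m/s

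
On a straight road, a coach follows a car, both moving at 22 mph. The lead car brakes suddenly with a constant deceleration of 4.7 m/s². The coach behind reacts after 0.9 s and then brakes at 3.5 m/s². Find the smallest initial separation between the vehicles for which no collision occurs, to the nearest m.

22 mph × 0.44704 = 9.8349 m/s.
Leader travels v²/(2a_L) = 96.725 / 9.400 = 10.290 m before stopping.
Follower covers v·t_r = 9.8349 × 0.9 = 8.851 m while reacting, then v²/(2a_F) = 96.725 / 7.000 = 13.818 m while braking, for a total of 8.851 + 13.818 = 22.669 m.
Since a_F ≤ a_L and the follower starts braking later, the follower is never slower than the leader, so the closest approach is when both have stopped.
Minimum gap = 22.669 − 10.290 = 12.379 m.

Minimum gap ≈ 12 m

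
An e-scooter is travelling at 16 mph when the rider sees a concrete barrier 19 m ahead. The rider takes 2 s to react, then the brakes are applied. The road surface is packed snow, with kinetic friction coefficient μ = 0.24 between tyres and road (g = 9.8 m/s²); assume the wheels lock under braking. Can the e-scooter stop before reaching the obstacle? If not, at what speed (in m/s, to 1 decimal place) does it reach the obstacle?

16 mph × 0.44704 = 7.1526 m/s.
a = μg = 0.24 × 9.8 = 2.352 m/s².
Reaction distance = 7.1526 × 2 = 14.305 m.
Braking distance needed to stop: v²/(2a) = 51.160 / 4.704 = 10.876 m, so total needed = 14.305 + 10.876 = 25.181 m > 19 m — it cannot stop.
Distance remaining when braking begins: 19 − 14.305 = 4.695 m.
v² = v₀² − 2a·d = 51.160 − 2 × 2.352 × 4.695 = 29.075 m²/s².
v = √29.075 = 5.392 m/s.

No — it strikes the obstacle at 5.4 m/s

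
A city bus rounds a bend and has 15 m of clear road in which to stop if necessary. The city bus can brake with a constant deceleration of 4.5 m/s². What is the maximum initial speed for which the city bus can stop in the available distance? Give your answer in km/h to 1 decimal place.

Maximum speed ≈ 41.8 km/h

v²/(2a) = d ⇒ v = √(2 × 4.500 × 15) = √135.00 = 11.6190 m/s.
11.6190 m/s × 3.6 = 41.828 km/h.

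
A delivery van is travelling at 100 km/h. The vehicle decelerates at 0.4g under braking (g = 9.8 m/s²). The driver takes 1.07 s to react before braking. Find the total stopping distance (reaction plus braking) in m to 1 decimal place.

100 km/h ÷ 3.6 = 27.7778 m/s.
a = 0.4 × 9.8 = 3.920 m/s².
Reaction distance = v·t_r = 27.7778 × 1.07 = 29.722 m.
Braking distance = v²/(2a) = 27.7778² / (2 × 3.920) = 771.606 / 7.840 = 98.419 m.
Total = 29.722 + 98.419 = 128.141 m.

Total stopping distance ≈ 128.1 m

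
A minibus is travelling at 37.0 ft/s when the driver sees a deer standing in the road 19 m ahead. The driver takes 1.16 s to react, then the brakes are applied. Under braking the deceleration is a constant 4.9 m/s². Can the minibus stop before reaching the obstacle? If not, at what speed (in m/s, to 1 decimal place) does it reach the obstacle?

37 ft/s × 0.3048 = 11.2776 m/s.
Reaction distance = 11.2776 × 1.16 = 13.082 m.
Braking distance needed to stop: v²/(2a) = 127.184 / 9.800 = 12.978 m, so total needed = 13.082 + 12.978 = 26.060 m > 19 m — it cannot stop.
Distance remaining when braking begins: 19 − 13.082 = 5.918 m.
v² = v₀² − 2a·d = 127.184 − 2 × 4.900 × 5.918 = 69.188 m²/s².
v = √69.188 = 8.318 m/s.

No — it strikes the obstacle at 8.3 m/s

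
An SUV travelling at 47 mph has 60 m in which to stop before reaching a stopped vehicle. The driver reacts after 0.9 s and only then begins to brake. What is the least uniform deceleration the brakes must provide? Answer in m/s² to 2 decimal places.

Required deceleration ≈ 5.37 m/s²

47 mph × 0.44704 = 21.0109 m/s.
Distance covered during reaction = 21.0109 × 0.9 = 18.910 m.
Distance available for braking: 60 − 18.910 = 41.090 m.
v² = 2a·d ⇒ a = v²/(2d) = 21.0109² / (2 × 41.090) = 441.458 / 82.180 = 5.3718 m/s².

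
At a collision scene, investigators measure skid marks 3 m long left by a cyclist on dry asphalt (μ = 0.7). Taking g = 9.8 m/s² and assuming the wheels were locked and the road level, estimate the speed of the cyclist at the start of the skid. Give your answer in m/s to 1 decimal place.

Initial speed ≈ 6.4 m/s

Deceleration a = μg = 0.7 × 9.8 = 6.860 m/s².
v = √(2a·d) = √(2 × 6.860 × 3) = √41.160 = 6.4156 m/s.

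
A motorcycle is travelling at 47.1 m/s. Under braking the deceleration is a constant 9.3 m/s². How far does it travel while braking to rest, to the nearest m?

Braking distance ≈ 119 m

Braking distance = v²/(2a) = 47.1000² / (2 × 9.300) = 2218.410 / 18.600 = 119.269 m.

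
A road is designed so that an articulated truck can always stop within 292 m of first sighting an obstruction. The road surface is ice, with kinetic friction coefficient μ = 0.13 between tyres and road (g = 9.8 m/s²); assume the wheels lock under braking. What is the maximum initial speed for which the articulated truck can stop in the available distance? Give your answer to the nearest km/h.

Maximum speed ≈ 98 km/h

a = μg = 0.13 × 9.8 = 1.274 m/s².
v²/(2a) = d ⇒ v = √(2 × 1.274 × 292) = √744.02 = 27.2767 m/s.
27.2767 m/s × 3.6 = 98.196 km/h.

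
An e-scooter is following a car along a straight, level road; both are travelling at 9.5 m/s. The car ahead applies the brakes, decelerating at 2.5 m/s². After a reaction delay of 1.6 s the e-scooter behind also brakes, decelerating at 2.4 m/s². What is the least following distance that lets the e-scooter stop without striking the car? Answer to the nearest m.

Minimum gap ≈ 16 m

Leader travels v²/(2a_L) = 90.250 / 5.000 = 18.050 m before stopping.
Follower covers v·t_r = 9.5000 × 1.6 = 15.200 m while reacting, then v²/(2a_F) = 90.250 / 4.800 = 18.802 m while braking, for a total of 15.200 + 18.802 = 34.002 m.
Since a_F ≤ a_L and the follower starts braking later, the follower is never slower than the leader, so the closest approach is when both have stopped.
Minimum gap = 34.002 − 18.050 = 15.952 m.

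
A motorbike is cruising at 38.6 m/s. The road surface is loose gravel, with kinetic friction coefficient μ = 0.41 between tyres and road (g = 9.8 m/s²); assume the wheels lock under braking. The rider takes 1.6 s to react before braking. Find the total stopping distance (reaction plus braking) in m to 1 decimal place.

a = μg = 0.41 × 9.8 = 4.018 m/s².
Reaction distance = v·t_r = 38.6000 × 1.6 = 61.760 m.
Braking distance = v²/(2a) = 38.6000² / (2 × 4.018) = 1489.960 / 8.036 = 185.411 m.
Total = 61.760 + 185.411 = 247.171 m.

Total stopping distance ≈ 247.2 m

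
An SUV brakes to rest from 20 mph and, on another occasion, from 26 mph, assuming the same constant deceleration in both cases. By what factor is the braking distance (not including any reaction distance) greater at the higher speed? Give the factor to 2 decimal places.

Braking distance d = v²/(2a), so with a fixed, d ∝ v².
Factor = (26/20)² = 1.3000² = 1.6900.

Factor ≈ 1.69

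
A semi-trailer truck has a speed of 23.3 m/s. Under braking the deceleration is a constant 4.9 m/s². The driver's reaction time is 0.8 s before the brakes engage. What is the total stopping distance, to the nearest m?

Total stopping distance ≈ 74 m

Reaction distance = v·t_r = 23.3000 × 0.8 = 18.640 m.
Braking distance = v²/(2a) = 23.3000² / (2 × 4.900) = 542.890 / 9.800 = 55.397 m.
Total = 18.640 + 55.397 = 74.037 m.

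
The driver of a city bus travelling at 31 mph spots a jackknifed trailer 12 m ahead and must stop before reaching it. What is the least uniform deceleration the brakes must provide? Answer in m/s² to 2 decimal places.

Required deceleration ≈ 8.00 m/s²

31 mph × 0.44704 = 13.8582 m/s.
v² = 2a·d ⇒ a = v²/(2d) = 13.8582² / (2 × 12.000) = 192.050 / 24.000 = 8.0021 m/s².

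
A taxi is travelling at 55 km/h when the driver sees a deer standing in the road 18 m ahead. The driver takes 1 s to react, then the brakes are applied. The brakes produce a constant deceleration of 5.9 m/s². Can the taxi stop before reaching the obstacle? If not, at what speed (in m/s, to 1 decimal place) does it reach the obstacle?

No — it strikes the obstacle at 14.2 m/s

55 km/h ÷ 3.6 = 15.2778 m/s.
Reaction distance = 15.2778 × 1 = 15.278 m.
Braking distance needed to stop: v²/(2a) = 233.411 / 11.800 = 19.781 m, so total needed = 15.278 + 19.781 = 35.059 m > 18 m — it cannot stop.
Distance remaining when braking begins: 18 − 15.278 = 2.722 m.
v² = v₀² − 2a·d = 233.411 − 2 × 5.900 × 2.722 = 201.291 m²/s².
v = √201.291 = 14.188 m/s.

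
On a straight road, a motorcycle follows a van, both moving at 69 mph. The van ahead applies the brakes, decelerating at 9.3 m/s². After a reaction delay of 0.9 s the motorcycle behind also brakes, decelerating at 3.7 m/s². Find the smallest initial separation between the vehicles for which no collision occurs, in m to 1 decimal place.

69 mph × 0.44704 = 30.8458 m/s.
Leader travels v²/(2a_L) = 951.463 / 18.600 = 51.154 m before stopping.
Follower covers v·t_r = 30.8458 × 0.9 = 27.761 m while reacting, then v²/(2a_F) = 951.463 / 7.400 = 128.576 m while braking, for a total of 27.761 + 128.576 = 156.337 m.
Since a_F ≤ a_L and the follower starts braking later, the follower is never slower than the leader, so the closest approach is when both have stopped.
Minimum gap = 156.337 − 51.154 = 105.183 m.

Minimum gap ≈ 105.2 m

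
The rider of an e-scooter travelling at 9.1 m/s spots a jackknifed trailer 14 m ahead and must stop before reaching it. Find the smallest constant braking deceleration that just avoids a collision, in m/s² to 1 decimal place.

v² = 2a·d ⇒ a = v²/(2d) = 9.1000² / (2 × 14.000) = 82.810 / 28.000 = 2.9575 m/s².

Required deceleration ≈ 3.0 m/s²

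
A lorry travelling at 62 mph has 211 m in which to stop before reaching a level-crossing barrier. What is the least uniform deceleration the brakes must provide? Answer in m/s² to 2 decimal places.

Required deceleration ≈ 1.82 m/s²

62 mph × 0.44704 = 27.7165 m/s.
v² = 2a·d ⇒ a = v²/(2d) = 27.7165² / (2 × 211.000) = 768.204 / 422.000 = 1.8204 m/s².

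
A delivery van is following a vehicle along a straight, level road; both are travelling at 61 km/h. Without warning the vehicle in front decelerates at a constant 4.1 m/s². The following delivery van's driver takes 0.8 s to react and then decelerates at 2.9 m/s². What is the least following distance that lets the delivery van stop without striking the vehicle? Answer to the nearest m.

61 km/h ÷ 3.6 = 16.9444 m/s.
Leader travels v²/(2a_L) = 287.113 / 8.200 = 35.014 m before stopping.
Follower covers v·t_r = 16.9444 × 0.8 = 13.556 m while reacting, then v²/(2a_F) = 287.113 / 5.800 = 49.502 m while braking, for a total of 13.556 + 49.502 = 63.058 m.
Since a_F ≤ a_L and the follower starts braking later, the follower is never slower than the leader, so the closest approach is when both have stopped.
Minimum gap = 63.058 − 35.014 = 28.044 m.

Minimum gap ≈ 28 m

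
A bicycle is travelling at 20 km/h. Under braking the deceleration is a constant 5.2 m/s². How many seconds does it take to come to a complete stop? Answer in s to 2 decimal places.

Braking time ≈ 1.07 s

20 km/h ÷ 3.6 = 5.5556 m/s.
Braking time = v/a = 5.5556 / 5.200 = 1.068 s.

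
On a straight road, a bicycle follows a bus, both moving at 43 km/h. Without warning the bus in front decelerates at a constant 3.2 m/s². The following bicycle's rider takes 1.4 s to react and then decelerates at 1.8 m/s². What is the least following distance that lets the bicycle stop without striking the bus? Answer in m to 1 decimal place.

43 km/h ÷ 3.6 = 11.9444 m/s.
Leader travels v²/(2a_L) = 142.669 / 6.400 = 22.292 m before stopping.
Follower covers v·t_r = 11.9444 × 1.4 = 16.722 m while reacting, then v²/(2a_F) = 142.669 / 3.600 = 39.630 m while braking, for a total of 16.722 + 39.630 = 56.352 m.
Since a_F ≤ a_L and the follower starts braking later, the follower is never slower than the leader, so the closest approach is when both have stopped.
Minimum gap = 56.352 − 22.292 = 34.060 m.

Minimum gap ≈ 34.1 m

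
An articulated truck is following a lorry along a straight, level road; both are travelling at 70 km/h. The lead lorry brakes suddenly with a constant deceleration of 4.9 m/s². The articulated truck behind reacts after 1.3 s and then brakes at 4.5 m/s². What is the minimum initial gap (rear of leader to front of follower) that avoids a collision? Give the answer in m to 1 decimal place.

Minimum gap ≈ 28.7 m

70 km/h ÷ 3.6 = 19.4444 m/s.
Leader travels v²/(2a_L) = 378.085 / 9.800 = 38.580 m before stopping.
Follower covers v·t_r = 19.4444 × 1.3 = 25.278 m while reacting, then v²/(2a_F) = 378.085 / 9.000 = 42.009 m while braking, for a total of 25.278 + 42.009 = 67.287 m.
Since a_F ≤ a_L and the follower starts braking later, the follower is never slower than the leader, so the closest approach is when both have stopped.
Minimum gap = 67.287 − 38.580 = 28.707 m.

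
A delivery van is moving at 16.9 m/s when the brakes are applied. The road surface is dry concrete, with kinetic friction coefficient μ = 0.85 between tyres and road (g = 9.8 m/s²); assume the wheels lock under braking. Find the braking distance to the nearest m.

a = μg = 0.85 × 9.8 = 8.330 m/s².
Braking distance = v²/(2a) = 16.9000² / (2 × 8.330) = 285.610 / 16.660 = 17.143 m.

Braking distance ≈ 17 m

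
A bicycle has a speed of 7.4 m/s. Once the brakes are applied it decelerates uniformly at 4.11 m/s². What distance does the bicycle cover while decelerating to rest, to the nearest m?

Braking distance = v²/(2a) = 7.4000² / (2 × 4.110) = 54.760 / 8.220 = 6.662 m.

Braking distance ≈ 7 m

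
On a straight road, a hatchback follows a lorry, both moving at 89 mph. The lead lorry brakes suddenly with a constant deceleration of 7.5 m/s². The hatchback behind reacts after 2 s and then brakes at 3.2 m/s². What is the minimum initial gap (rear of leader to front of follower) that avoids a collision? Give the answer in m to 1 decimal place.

89 mph × 0.44704 = 39.7866 m/s.
Leader travels v²/(2a_L) = 1582.974 / 15.000 = 105.532 m before stopping.
Follower covers v·t_r = 39.7866 × 2 = 79.573 m while reacting, then v²/(2a_F) = 1582.974 / 6.400 = 247.340 m while braking, for a total of 79.573 + 247.340 = 326.913 m.
Since a_F ≤ a_L and the follower starts braking later, the follower is never slower than the leader, so the closest approach is when both have stopped.
Minimum gap = 326.913 − 105.532 = 221.381 m.

Minimum gap ≈ 221.4 m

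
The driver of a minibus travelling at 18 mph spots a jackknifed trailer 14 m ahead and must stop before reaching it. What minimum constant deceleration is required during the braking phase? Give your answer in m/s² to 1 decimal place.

18 mph × 0.44704 = 8.0467 m/s.
v² = 2a·d ⇒ a = v²/(2d) = 8.0467² / (2 × 14.000) = 64.749 / 28.000 = 2.3125 m/s².

Required deceleration ≈ 2.3 m/s²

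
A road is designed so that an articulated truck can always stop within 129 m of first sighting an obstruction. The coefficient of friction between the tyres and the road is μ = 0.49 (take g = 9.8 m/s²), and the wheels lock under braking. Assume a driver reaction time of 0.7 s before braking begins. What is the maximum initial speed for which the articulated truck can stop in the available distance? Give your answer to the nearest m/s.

Maximum speed ≈ 32 m/s

a = μg = 0.49 × 9.8 = 4.802 m/s².
Stopping distance: v·t_r + v²/(2a) = 129 with t_r = 0.7 s and a = 4.802 m/s².
So v² + 6.723 v − 1238.92 = 0.
Positive root: v = −a·t_r + √((a·t_r)² + 2a·d) = −3.361 + √(11.296 + 1238.92) = 31.9974 m/s.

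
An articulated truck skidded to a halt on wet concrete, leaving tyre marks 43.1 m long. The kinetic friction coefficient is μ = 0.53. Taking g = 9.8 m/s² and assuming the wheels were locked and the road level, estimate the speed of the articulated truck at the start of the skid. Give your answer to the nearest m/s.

Deceleration a = μg = 0.53 × 9.8 = 5.194 m/s².
v = √(2a·d) = √(2 × 5.194 × 43.1) = √447.723 = 21.1595 m/s.

Initial speed ≈ 21 m/s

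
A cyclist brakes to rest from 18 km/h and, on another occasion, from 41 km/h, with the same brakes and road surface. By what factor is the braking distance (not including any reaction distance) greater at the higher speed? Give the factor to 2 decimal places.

Braking distance d = v²/(2a), so with a fixed, d ∝ v².
Factor = (41/18)² = 2.2778² = 5.1884.

Factor ≈ 5.19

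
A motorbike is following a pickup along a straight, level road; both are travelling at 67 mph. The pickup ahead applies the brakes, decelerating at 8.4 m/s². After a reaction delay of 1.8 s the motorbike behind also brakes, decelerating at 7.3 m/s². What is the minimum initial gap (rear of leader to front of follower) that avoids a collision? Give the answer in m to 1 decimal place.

67 mph × 0.44704 = 29.9517 m/s.
Leader travels v²/(2a_L) = 897.104 / 16.800 = 53.399 m before stopping.
Follower covers v·t_r = 29.9517 × 1.8 = 53.913 m while reacting, then v²/(2a_F) = 897.104 / 14.600 = 61.445 m while braking, for a total of 53.913 + 61.445 = 115.358 m.
Since a_F ≤ a_L and the follower starts braking later, the follower is never slower than the leader, so the closest approach is when both have stopped.
Minimum gap = 115.358 − 53.399 = 61.959 m.

Minimum gap ≈ 62.0 m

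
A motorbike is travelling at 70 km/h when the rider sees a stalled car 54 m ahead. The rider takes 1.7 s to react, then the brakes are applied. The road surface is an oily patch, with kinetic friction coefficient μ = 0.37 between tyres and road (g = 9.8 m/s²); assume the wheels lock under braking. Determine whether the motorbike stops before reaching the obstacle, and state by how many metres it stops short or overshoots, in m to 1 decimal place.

70 km/h ÷ 3.6 = 19.4444 m/s.
a = μg = 0.37 × 9.8 = 3.626 m/s².
Reaction distance = 19.4444 × 1.7 = 33.055 m.
Braking distance = v²/(2a) = 378.085 / 7.252 = 52.135 m.
Total stopping distance = 33.055 + 52.135 = 85.190 m, vs 54 m available — it cannot stop in time and overshoots by 85.190 − 54 = 31.190 m.

No — it overshoots by 31.2 m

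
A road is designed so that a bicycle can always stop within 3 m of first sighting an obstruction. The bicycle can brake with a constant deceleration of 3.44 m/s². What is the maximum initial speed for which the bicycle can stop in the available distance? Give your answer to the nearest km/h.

v²/(2a) = d ⇒ v = √(2 × 3.440 × 3) = √20.64 = 4.5431 m/s.
4.5431 m/s × 3.6 = 16.355 km/h.

Maximum speed ≈ 16 km/h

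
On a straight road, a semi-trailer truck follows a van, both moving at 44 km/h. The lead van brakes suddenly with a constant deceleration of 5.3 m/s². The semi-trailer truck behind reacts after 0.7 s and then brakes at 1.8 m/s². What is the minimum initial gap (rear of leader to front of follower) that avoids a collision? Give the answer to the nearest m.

Minimum gap ≈ 36 m

44 km/h ÷ 3.6 = 12.2222 m/s.
Leader travels v²/(2a_L) = 149.382 / 10.600 = 14.093 m before stopping.
Follower covers v·t_r = 12.2222 × 0.7 = 8.556 m while reacting, then v²/(2a_F) = 149.382 / 3.600 = 41.495 m while braking, for a total of 8.556 + 41.495 = 50.051 m.
Since a_F ≤ a_L and the follower starts braking later, the follower is never slower than the leader, so the closest approach is when both have stopped.
Minimum gap = 50.051 − 14.093 = 35.958 m.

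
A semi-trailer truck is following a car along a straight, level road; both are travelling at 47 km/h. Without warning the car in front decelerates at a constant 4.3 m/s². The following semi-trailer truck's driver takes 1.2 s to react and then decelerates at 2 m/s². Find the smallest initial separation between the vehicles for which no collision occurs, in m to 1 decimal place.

Minimum gap ≈ 38.5 m

47 km/h ÷ 3.6 = 13.0556 m/s.
Leader travels v²/(2a_L) = 170.449 / 8.600 = 19.820 m before stopping.
Follower covers v·t_r = 13.0556 × 1.2 = 15.667 m while reacting, then v²/(2a_F) = 170.449 / 4.000 = 42.612 m while braking, for a total of 15.667 + 42.612 = 58.279 m.
Since a_F ≤ a_L and the follower starts braking later, the follower is never slower than the leader, so the closest approach is when both have stopped.
Minimum gap = 58.279 − 19.820 = 38.459 m.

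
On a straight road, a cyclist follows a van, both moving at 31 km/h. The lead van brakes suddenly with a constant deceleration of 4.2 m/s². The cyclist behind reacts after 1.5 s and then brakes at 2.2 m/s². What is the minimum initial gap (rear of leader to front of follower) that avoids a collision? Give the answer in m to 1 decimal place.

Minimum gap ≈ 20.9 m

31 km/h ÷ 3.6 = 8.6111 m/s.
Leader travels v²/(2a_L) = 74.151 / 8.400 = 8.827 m before stopping.
Follower covers v·t_r = 8.6111 × 1.5 = 12.917 m while reacting, then v²/(2a_F) = 74.151 / 4.400 = 16.852 m while braking, for a total of 12.917 + 16.852 = 29.769 m.
Since a_F ≤ a_L and the follower starts braking later, the follower is never slower than the leader, so the closest approach is when both have stopped.
Minimum gap = 29.769 − 8.827 = 20.942 m.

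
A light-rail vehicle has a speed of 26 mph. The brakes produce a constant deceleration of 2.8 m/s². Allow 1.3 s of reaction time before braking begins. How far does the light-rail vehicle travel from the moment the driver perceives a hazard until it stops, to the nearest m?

Total stopping distance ≈ 39 m

26 mph × 0.44704 = 11.6230 m/s.
Reaction distance = v·t_r = 11.6230 × 1.3 = 15.110 m.
Braking distance = v²/(2a) = 11.6230² / (2 × 2.800) = 135.094 / 5.600 = 24.124 m.
Total = 15.110 + 24.124 = 39.234 m.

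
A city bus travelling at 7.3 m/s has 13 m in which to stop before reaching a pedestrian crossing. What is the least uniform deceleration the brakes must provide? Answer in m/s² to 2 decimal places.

v² = 2a·d ⇒ a = v²/(2d) = 7.3000² / (2 × 13.000) = 53.290 / 26.000 = 2.0496 m/s².

Required deceleration ≈ 2.05 m/s²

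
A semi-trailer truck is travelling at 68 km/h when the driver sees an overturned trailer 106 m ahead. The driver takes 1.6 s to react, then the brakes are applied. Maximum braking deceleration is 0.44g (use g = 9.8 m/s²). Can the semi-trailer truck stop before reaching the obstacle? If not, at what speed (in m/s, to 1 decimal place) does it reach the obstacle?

Yes — it stops about 34.4 m short of the obstacle, so it never reaches it

68 km/h ÷ 3.6 = 18.8889 m/s.
a = 0.44 × 9.8 = 4.312 m/s².
Reaction distance = 18.8889 × 1.6 = 30.222 m.
Braking distance = v²/(2a) = 356.791 / 8.624 = 41.372 m.
Total stopping distance = 30.222 + 41.372 = 71.594 m, vs 106 m available — it stops with 106 − 71.594 = 34.406 m to spare.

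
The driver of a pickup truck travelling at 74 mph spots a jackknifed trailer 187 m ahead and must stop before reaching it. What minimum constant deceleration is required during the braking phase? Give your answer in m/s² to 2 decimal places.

Required deceleration ≈ 2.93 m/s²

74 mph × 0.44704 = 33.0810 m/s.
v² = 2a·d ⇒ a = v²/(2d) = 33.0810² / (2 × 187.000) = 1094.353 / 374.000 = 2.9261 m/s².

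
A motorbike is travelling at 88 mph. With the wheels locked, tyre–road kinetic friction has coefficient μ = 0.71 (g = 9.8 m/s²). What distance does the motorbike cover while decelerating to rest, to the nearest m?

88 mph × 0.44704 = 39.3395 m/s.
a = μg = 0.71 × 9.8 = 6.958 m/s².
Braking distance = v²/(2a) = 39.3395² / (2 × 6.958) = 1547.596 / 13.916 = 111.210 m.

Braking distance ≈ 111 m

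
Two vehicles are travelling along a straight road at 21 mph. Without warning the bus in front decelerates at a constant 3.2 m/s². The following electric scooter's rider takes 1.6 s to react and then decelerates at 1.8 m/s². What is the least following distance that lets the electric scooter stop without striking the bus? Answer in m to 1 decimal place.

Minimum gap ≈ 25.7 m

21 mph × 0.44704 = 9.3878 m/s.
Leader travels v²/(2a_L) = 88.131 / 6.400 = 13.770 m before stopping.
Follower covers v·t_r = 9.3878 × 1.6 = 15.020 m while reacting, then v²/(2a_F) = 88.131 / 3.600 = 24.481 m while braking, for a total of 15.020 + 24.481 = 39.501 m.
Since a_F ≤ a_L and the follower starts braking later, the follower is never slower than the leader, so the closest approach is when both have stopped.
Minimum gap = 39.501 − 13.770 = 25.731 m.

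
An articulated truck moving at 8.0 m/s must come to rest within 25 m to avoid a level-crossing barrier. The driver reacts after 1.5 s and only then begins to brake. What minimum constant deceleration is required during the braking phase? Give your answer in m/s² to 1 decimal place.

Required deceleration ≈ 2.5 m/s²

Distance covered during reaction = 8.0000 × 1.5 = 12.000 m.
Distance available for braking: 25 − 12.000 = 13.000 m.
v² = 2a·d ⇒ a = v²/(2d) = 8.0000² / (2 × 13.000) = 64.000 / 26.000 = 2.4615 m/s².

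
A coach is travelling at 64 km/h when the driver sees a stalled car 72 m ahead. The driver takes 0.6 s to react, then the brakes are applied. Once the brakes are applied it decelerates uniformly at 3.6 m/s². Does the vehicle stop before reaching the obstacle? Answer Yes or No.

64 km/h ÷ 3.6 = 17.7778 m/s.
Reaction distance = 17.7778 × 0.6 = 10.667 m.
Braking distance = v²/(2a) = 316.050 / 7.200 = 43.896 m.
Total stopping distance = 10.667 + 43.896 = 54.563 m, vs 72 m available — it stops with 72 − 54.563 = 17.437 m to spare.

Yes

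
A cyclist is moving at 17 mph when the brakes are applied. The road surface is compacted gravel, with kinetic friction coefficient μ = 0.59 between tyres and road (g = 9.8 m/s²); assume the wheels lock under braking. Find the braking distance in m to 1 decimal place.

Braking distance ≈ 5.0 m

17 mph × 0.44704 = 7.5997 m/s.
a = μg = 0.59 × 9.8 = 5.782 m/s².
Braking distance = v²/(2a) = 7.5997² / (2 × 5.782) = 57.755 / 11.564 = 4.994 m.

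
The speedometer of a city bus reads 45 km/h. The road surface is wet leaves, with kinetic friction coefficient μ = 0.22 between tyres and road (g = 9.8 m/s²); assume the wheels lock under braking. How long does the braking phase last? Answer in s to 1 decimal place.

Braking time ≈ 5.8 s

45 km/h ÷ 3.6 = 12.5000 m/s.
a = μg = 0.22 × 9.8 = 2.156 m/s².
Braking time = v/a = 12.5000 / 2.156 = 5.798 s.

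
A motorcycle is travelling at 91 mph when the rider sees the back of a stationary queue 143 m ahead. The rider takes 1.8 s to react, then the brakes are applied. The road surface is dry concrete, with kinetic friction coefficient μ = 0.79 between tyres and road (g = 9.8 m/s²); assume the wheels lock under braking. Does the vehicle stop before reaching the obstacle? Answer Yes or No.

91 mph × 0.44704 = 40.6806 m/s.
a = μg = 0.79 × 9.8 = 7.742 m/s².
Reaction distance = 40.6806 × 1.8 = 73.225 m.
Braking distance = v²/(2a) = 1654.911 / 15.484 = 106.879 m.
Total stopping distance = 73.225 + 106.879 = 180.104 m, vs 143 m available — it cannot stop in time and overshoots by 180.104 − 143 = 37.104 m.

No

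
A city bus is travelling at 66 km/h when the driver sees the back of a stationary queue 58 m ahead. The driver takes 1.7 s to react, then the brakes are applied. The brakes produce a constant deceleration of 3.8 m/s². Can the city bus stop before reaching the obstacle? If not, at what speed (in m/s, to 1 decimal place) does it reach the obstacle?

No — it strikes the obstacle at 11.5 m/s

66 km/h ÷ 3.6 = 18.3333 m/s.
Reaction distance = 18.3333 × 1.7 = 31.167 m.
Braking distance needed to stop: v²/(2a) = 336.110 / 7.600 = 44.225 m, so total needed = 31.167 + 44.225 = 75.392 m > 58 m — it cannot stop.
Distance remaining when braking begins: 58 − 31.167 = 26.833 m.
v² = v₀² − 2a·d = 336.110 − 2 × 3.800 × 26.833 = 132.179 m²/s².
v = √132.179 = 11.497 m/s.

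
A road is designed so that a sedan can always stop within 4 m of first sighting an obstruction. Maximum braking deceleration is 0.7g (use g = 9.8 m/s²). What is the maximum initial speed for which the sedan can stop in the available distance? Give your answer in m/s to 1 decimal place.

Maximum speed ≈ 7.4 m/s

a = 0.7 × 9.8 = 6.860 m/s².
v²/(2a) = d ⇒ v = √(2 × 6.860 × 4) = √54.88 = 7.4081 m/s.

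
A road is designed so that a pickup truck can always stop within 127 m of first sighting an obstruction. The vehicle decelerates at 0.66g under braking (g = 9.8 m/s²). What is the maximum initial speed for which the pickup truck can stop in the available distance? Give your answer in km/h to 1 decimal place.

Maximum speed ≈ 145.9 km/h

a = 0.66 × 9.8 = 6.468 m/s².
v²/(2a) = d ⇒ v = √(2 × 6.468 × 127) = √1642.87 = 40.5323 m/s.
40.5323 m/s × 3.6 = 145.916 km/h.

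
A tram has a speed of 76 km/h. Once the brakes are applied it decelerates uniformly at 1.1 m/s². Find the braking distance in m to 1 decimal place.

76 km/h ÷ 3.6 = 21.1111 m/s.
Braking distance = v²/(2a) = 21.1111² / (2 × 1.100) = 445.679 / 2.200 = 202.581 m.

Braking distance ≈ 202.6 m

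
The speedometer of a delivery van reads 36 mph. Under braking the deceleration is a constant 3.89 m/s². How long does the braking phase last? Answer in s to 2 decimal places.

36 mph × 0.44704 = 16.0934 m/s.
Braking time = v/a = 16.0934 / 3.890 = 4.137 s.

Braking time ≈ 4.14 s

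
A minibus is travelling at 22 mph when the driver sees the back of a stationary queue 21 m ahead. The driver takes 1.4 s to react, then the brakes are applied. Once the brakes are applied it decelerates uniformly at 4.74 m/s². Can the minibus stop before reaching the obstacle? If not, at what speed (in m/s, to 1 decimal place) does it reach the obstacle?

22 mph × 0.44704 = 9.8349 m/s.
Reaction distance = 9.8349 × 1.4 = 13.769 m.
Braking distance needed to stop: v²/(2a) = 96.725 / 9.480 = 10.203 m, so total needed = 13.769 + 10.203 = 23.972 m > 21 m — it cannot stop.
Distance remaining when braking begins: 21 − 13.769 = 7.231 m.
v² = v₀² − 2a·d = 96.725 − 2 × 4.740 × 7.231 = 28.175 m²/s².
v = √28.175 = 5.308 m/s.

No — it strikes the obstacle at 5.3 m/s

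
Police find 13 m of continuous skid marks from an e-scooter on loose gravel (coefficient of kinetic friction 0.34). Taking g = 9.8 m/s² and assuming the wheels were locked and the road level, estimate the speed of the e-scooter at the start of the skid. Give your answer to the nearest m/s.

Deceleration a = μg = 0.34 × 9.8 = 3.332 m/s².
v = √(2a·d) = √(2 × 3.332 × 13) = √86.632 = 9.3076 m/s.

Initial speed ≈ 9 m/s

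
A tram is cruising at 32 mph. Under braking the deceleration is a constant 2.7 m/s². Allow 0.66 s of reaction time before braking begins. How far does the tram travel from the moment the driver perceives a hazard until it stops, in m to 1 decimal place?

32 mph × 0.44704 = 14.3053 m/s.
Reaction distance = v·t_r = 14.3053 × 0.66 = 9.441 m.
Braking distance = v²/(2a) = 14.3053² / (2 × 2.700) = 204.642 / 5.400 = 37.897 m.
Total = 9.441 + 37.897 = 47.338 m.

Total stopping distance ≈ 47.3 m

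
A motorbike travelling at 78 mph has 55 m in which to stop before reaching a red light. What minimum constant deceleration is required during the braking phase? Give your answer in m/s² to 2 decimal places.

78 mph × 0.44704 = 34.8691 m/s.
v² = 2a·d ⇒ a = v²/(2d) = 34.8691² / (2 × 55.000) = 1215.854 / 110.000 = 11.0532 m/s².

Required deceleration ≈ 11.05 m/s²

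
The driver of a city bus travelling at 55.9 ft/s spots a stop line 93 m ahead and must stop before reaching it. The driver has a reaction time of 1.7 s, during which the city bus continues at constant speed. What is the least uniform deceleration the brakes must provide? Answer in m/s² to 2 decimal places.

Required deceleration ≈ 2.27 m/s²

55.9 ft/s × 0.3048 = 17.0383 m/s.
Distance covered during reaction = 17.0383 × 1.7 = 28.965 m.
Distance available for braking: 93 − 28.965 = 64.035 m.
v² = 2a·d ⇒ a = v²/(2d) = 17.0383² / (2 × 64.035) = 290.304 / 128.070 = 2.2668 m/s².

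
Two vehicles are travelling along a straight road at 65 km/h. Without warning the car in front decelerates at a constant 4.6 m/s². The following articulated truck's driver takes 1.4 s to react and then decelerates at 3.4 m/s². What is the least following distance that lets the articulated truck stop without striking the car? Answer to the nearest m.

Minimum gap ≈ 38 m

65 km/h ÷ 3.6 = 18.0556 m/s.
Leader travels v²/(2a_L) = 326.005 / 9.200 = 35.435 m before stopping.
Follower covers v·t_r = 18.0556 × 1.4 = 25.278 m while reacting, then v²/(2a_F) = 326.005 / 6.800 = 47.942 m while braking, for a total of 25.278 + 47.942 = 73.220 m.
Since a_F ≤ a_L and the follower starts braking later, the follower is never slower than the leader, so the closest approach is when both have stopped.
Minimum gap = 73.220 − 35.435 = 37.785 m.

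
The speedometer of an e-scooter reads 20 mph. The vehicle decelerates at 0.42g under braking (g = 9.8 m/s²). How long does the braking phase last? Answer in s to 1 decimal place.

Braking time ≈ 2.2 s

20 mph × 0.44704 = 8.9408 m/s.
a = 0.42 × 9.8 = 4.116 m/s².
Braking time = v/a = 8.9408 / 4.116 = 2.172 s.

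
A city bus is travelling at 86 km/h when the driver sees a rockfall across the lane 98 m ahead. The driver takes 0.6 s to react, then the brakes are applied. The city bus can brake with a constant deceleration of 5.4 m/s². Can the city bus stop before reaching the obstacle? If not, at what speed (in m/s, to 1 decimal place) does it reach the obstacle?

Yes — it stops about 30.8 m short of the obstacle, so it never reaches it

86 km/h ÷ 3.6 = 23.8889 m/s.
Reaction distance = 23.8889 × 0.6 = 14.333 m.
Braking distance = v²/(2a) = 570.680 / 10.800 = 52.841 m.
Total stopping distance = 14.333 + 52.841 = 67.174 m, vs 98 m available — it stops with 98 − 67.174 = 30.826 m to spare.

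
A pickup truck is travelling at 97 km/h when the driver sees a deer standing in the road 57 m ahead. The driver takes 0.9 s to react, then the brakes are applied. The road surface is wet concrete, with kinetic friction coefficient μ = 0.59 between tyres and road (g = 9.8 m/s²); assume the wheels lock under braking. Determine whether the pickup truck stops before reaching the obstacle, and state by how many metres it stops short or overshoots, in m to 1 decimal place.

97 km/h ÷ 3.6 = 26.9444 m/s.
a = μg = 0.59 × 9.8 = 5.782 m/s².
Reaction distance = 26.9444 × 0.9 = 24.250 m.
Braking distance = v²/(2a) = 726.001 / 11.564 = 62.781 m.
Total stopping distance = 24.250 + 62.781 = 87.031 m, vs 57 m available — it cannot stop in time and overshoots by 87.031 − 57 = 30.031 m.

No — it overshoots by 30.0 m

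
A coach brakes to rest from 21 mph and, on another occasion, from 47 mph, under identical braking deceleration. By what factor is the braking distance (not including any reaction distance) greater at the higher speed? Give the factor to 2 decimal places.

Braking distance d = v²/(2a), so with a fixed, d ∝ v².
Factor = (47/21)² = 2.2381² = 5.0091.

Factor ≈ 5.01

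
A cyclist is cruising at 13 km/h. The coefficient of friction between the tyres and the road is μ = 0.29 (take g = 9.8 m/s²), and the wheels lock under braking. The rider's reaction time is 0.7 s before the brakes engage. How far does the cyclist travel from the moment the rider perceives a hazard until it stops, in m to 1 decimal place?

13 km/h ÷ 3.6 = 3.6111 m/s.
a = μg = 0.29 × 9.8 = 2.842 m/s².
Reaction distance = v·t_r = 3.6111 × 0.7 = 2.528 m.
Braking distance = v²/(2a) = 3.6111² / (2 × 2.842) = 13.040 / 5.684 = 2.294 m.
Total = 2.528 + 2.294 = 4.822 m.

Total stopping distance ≈ 4.8 m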